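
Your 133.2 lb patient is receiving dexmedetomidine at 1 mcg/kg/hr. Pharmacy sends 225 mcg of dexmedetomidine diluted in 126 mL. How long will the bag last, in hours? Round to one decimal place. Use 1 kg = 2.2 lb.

3.7 hours

Weight = 133.2 lb ÷ 2.2 lb/kg = 60.54545 kg
Dose = 1 mcg/kg/hr × 60.54545 kg = 60.54545 mcg/hr
Concentration = 225 mcg ÷ 126 mL = 1.785714 mcg/mL
Rate = 60.54545 mcg/hr ÷ 1.785714 mcg/mL = 33.90545 mL/hr
Duration = 126 mL ÷ 33.90545 mL/hr = 3.716216 hr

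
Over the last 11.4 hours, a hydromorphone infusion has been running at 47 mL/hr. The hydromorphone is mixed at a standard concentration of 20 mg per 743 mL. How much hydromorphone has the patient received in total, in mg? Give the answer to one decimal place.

14.4 mg

Concentration = 20 mg ÷ 743 mL = 0.0269179 mg/mL
Drug rate = 47 mL/hr × 0.0269179 mg/mL = 1.265141 mg/hr
Total = 1.265141 mg/hr × 11.4 hr = 14.42261 mg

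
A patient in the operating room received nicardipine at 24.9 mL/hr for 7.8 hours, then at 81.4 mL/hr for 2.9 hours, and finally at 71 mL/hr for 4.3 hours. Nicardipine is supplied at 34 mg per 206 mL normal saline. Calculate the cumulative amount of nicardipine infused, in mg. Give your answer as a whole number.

Concentration = 34 mg ÷ 206 mL = 0.1650485 mg/mL
Stage 1: 24.9 mL/hr × 7.8 hr = 194.22 mL → 194.22 mL × 0.1650485 mg/mL = 32.05573 mg
Stage 2: 81.4 mL/hr × 2.9 hr = 236.06 mL → 236.06 mL × 0.1650485 mg/mL = 38.96136 mg
Stage 3: 71 mL/hr × 4.3 hr = 305.3 mL → 305.3 mL × 0.1650485 mg/mL = 50.38932 mg
Total = 32.05573 + 38.96136 + 50.38932 = 121.4064 mg

121 mg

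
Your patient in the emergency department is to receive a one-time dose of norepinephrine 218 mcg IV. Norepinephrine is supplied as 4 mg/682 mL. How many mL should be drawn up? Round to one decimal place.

Concentration = 4 mg ÷ 682 mL = 0.005865103 mg/mL = 5.865103 mcg/mL
Volume = 218 mcg ÷ 5.865103 mcg/mL = 37.169 mL

37.2 mL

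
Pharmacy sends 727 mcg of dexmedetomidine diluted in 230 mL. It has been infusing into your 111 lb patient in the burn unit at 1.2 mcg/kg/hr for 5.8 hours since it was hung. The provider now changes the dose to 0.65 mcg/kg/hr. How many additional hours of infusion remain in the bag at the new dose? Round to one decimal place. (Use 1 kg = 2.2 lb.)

Initial rate:
Weight = 111 lb ÷ 2.2 lb/kg = 50.45455 kg
Dose = 1.2 mcg/kg/hr × 50.45455 kg = 60.54545 mcg/hr
Concentration = 727 mcg ÷ 230 mL = 3.16087 mcg/mL
Rate = 60.54545 mcg/hr ÷ 3.16087 mcg/mL = 19.15468 mL/hr
Volume infused so far = 19.15468 mL/hr × 5.8 hr = 111.0972 mL
Volume remaining = 230 − 111.0972 = 118.9028 mL
New rate:
Dose = 0.65 mcg/kg/hr × 50.45455 kg = 32.79545 mcg/hr
Rate = 32.79545 mcg/hr ÷ 3.16087 mcg/mL = 10.37545 mL/hr
Time remaining = 118.9028 mL ÷ 10.37545 mL/hr = 11.46001 hr

11.5 hours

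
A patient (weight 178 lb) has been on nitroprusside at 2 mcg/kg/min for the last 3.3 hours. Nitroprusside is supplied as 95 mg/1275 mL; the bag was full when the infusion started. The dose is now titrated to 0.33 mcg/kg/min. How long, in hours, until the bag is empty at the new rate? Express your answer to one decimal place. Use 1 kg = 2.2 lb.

Initial rate:
Weight = 178 lb ÷ 2.2 lb/kg = 80.90909 kg
Dose = 2 mcg/kg/min × 80.90909 kg = 161.8182 mcg/min
161.8182 mcg/min × 60 min/hr = 9709.091 mcg/hr
Concentration = 95 mg ÷ 1275 mL = 0.0745098 mg/mL = 74.5098 mcg/mL
Rate = 9709.091 mcg/hr ÷ 74.5098 mcg/mL = 130.3062 mL/hr
Volume infused so far = 130.3062 mL/hr × 3.3 hr = 430.0105 mL
Volume remaining = 1275 − 430.0105 = 844.9895 mL
New rate:
Dose = 0.33 mcg/kg/min × 80.90909 kg = 26.7 mcg/min
26.7 mcg/min × 60 min/hr = 1602 mcg/hr
Rate = 1602 mcg/hr ÷ 74.5098 mcg/mL = 21.50053 mL/hr
Time remaining = 844.9895 mL ÷ 21.50053 mL/hr = 39.30087 hr

39.3 hours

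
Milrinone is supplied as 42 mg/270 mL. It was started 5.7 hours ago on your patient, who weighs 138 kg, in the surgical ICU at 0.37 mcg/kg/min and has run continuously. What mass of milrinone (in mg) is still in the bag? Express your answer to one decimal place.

24.5 mg

Dose = 0.37 mcg/kg/min × 138 kg = 51.06 mcg/min
51.06 mcg/min × 60 min/hr = 3063.6 mcg/hr
Concentration = 42 mg ÷ 270 mL = 0.1555556 mg/mL = 155.5556 mcg/mL
Rate = 3063.6 mcg/hr ÷ 155.5556 mcg/mL = 19.69457 mL/hr
Volume infused = 19.69457 mL/hr × 5.7 hr = 112.2591 mL
Volume remaining = 270 − 112.2591 = 157.7409 mL
Drug remaining = 157.7409 mL × 155.5556 mcg/mL = 24537.48 mcg = 24.53748 mg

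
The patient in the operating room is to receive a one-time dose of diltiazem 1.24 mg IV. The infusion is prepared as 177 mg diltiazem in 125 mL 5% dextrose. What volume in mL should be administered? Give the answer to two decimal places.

Concentration = 177 mg ÷ 125 mL = 1.416 mg/mL
Volume = 1.24 mg ÷ 1.416 mg/mL = 0.8757062 mL

0.88 mL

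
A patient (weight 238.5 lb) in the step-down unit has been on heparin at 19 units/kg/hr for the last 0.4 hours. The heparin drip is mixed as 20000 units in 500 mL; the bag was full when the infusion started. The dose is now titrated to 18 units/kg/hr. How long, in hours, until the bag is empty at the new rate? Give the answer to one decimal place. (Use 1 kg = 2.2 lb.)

Initial rate:
Weight = 238.5 lb ÷ 2.2 lb/kg = 108.4091 kg
Dose = 19 units/kg/hr × 108.4091 kg = 2059.773 units/hr
Concentration = 20000 units ÷ 500 mL = 40 units/mL
Rate = 2059.773 units/hr ÷ 40 units/mL = 51.49432 mL/hr
Volume infused so far = 51.49432 mL/hr × 0.4 hr = 20.59773 mL
Volume remaining = 500 − 20.59773 = 479.4023 mL
New rate:
Dose = 18 units/kg/hr × 108.4091 kg = 1951.364 units/hr
Rate = 1951.364 units/hr ÷ 40 units/mL = 48.78409 mL/hr
Time remaining = 479.4023 mL ÷ 48.78409 mL/hr = 9.827021 hr

9.8 hours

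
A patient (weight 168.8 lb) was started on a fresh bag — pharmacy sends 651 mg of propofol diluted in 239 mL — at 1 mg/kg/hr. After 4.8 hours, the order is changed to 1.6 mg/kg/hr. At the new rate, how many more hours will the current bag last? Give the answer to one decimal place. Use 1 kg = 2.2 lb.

2.3 hours

Initial rate:
Weight = 168.8 lb ÷ 2.2 lb/kg = 76.72727 kg
Dose = 1 mg/kg/hr × 76.72727 kg = 76.72727 mg/hr
Concentration = 651 mg ÷ 239 mL = 2.723849 mg/mL
Rate = 76.72727 mg/hr ÷ 2.723849 mg/mL = 28.16869 mL/hr
Volume infused so far = 28.16869 mL/hr × 4.8 hr = 135.2097 mL
Volume remaining = 239 − 135.2097 = 103.7903 mL
New rate:
Dose = 1.6 mg/kg/hr × 76.72727 kg = 122.7636 mg/hr
Rate = 122.7636 mg/hr ÷ 2.723849 mg/mL = 45.06991 mL/hr
Time remaining = 103.7903 mL ÷ 45.06991 mL/hr = 2.302873 hr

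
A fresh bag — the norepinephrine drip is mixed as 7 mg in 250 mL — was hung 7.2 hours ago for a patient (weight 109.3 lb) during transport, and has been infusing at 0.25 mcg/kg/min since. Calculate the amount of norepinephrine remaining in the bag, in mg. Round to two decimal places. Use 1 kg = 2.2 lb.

1.63 mg

Weight = 109.3 lb ÷ 2.2 lb/kg = 49.68182 kg
Dose = 0.25 mcg/kg/min × 49.68182 kg = 12.42045 mcg/min
12.42045 mcg/min × 60 min/hr = 745.2273 mcg/hr
Concentration = 7 mg ÷ 250 mL = 0.028 mg/mL = 28 mcg/mL
Rate = 745.2273 mcg/hr ÷ 28 mcg/mL = 26.61526 mL/hr
Volume infused = 26.61526 mL/hr × 7.2 hr = 191.6299 mL
Volume remaining = 250 − 191.6299 = 58.37013 mL
Drug remaining = 58.37013 mL × 28 mcg/mL = 1634.364 mcg = 1.634364 mg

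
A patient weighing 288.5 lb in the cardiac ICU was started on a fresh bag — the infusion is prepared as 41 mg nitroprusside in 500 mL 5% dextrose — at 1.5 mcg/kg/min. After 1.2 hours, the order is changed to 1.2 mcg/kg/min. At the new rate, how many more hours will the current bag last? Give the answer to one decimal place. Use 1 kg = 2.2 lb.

2.8 hours

Initial rate:
Weight = 288.5 lb ÷ 2.2 lb/kg = 131.1364 kg
Dose = 1.5 mcg/kg/min × 131.1364 kg = 196.7045 mcg/min
196.7045 mcg/min × 60 min/hr = 11802.27 mcg/hr
Concentration = 41 mg ÷ 500 mL = 0.082 mg/mL = 82 mcg/mL
Rate = 11802.27 mcg/hr ÷ 82 mcg/mL = 143.9302 mL/hr
Volume infused so far = 143.9302 mL/hr × 1.2 hr = 172.7162 mL
Volume remaining = 500 − 172.7162 = 327.2838 mL
New rate:
Dose = 1.2 mcg/kg/min × 131.1364 kg = 157.3636 mcg/min
157.3636 mcg/min × 60 min/hr = 9441.818 mcg/hr
Rate = 9441.818 mcg/hr ÷ 82 mcg/mL = 115.1441 mL/hr
Time remaining = 327.2838 mL ÷ 115.1441 mL/hr = 2.842384 hr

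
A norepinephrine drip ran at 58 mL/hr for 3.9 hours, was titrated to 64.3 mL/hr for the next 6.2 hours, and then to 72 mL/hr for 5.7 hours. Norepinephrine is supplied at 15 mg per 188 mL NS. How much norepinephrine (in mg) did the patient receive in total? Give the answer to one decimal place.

Concentration = 15 mg ÷ 188 mL = 0.07978723 mg/mL
Stage 1: 58 mL/hr × 3.9 hr = 226.2 mL → 226.2 mL × 0.07978723 mg/mL = 18.04787 mg
Stage 2: 64.3 mL/hr × 6.2 hr = 398.66 mL → 398.66 mL × 0.07978723 mg/mL = 31.80798 mg
Stage 3: 72 mL/hr × 5.7 hr = 410.4 mL → 410.4 mL × 0.07978723 mg/mL = 32.74468 mg
Total = 18.04787 + 31.80798 + 32.74468 = 82.60053 mg

82.6 mg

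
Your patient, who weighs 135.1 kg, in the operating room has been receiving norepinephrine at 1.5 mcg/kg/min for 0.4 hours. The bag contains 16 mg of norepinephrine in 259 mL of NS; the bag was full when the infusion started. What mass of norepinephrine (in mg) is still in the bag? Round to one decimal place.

11.1 mg

Dose = 1.5 mcg/kg/min × 135.1 kg = 202.65 mcg/min
202.65 mcg/min × 60 min/hr = 12159 mcg/hr
Concentration = 16 mg ÷ 259 mL = 0.06177606 mg/mL = 61.77606 mcg/mL
Rate = 12159 mcg/hr ÷ 61.77606 mcg/mL = 196.8238 mL/hr
Volume infused = 196.8238 mL/hr × 0.4 hr = 78.72952 mL
Volume remaining = 259 − 78.72952 = 180.2705 mL
Drug remaining = 180.2705 mL × 61.77606 mcg/mL = 11136.4 mcg = 11.1364 mg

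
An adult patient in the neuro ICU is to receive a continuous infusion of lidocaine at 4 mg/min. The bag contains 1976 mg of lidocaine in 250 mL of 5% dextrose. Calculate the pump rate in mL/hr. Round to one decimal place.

30.4 mL/hr

4 mg/min × 60 min/hr = 240 mg/hr
Concentration = 1976 mg ÷ 250 mL = 7.904 mg/mL
Rate = 240 mg/hr ÷ 7.904 mg/mL = 30.36437 mL/hr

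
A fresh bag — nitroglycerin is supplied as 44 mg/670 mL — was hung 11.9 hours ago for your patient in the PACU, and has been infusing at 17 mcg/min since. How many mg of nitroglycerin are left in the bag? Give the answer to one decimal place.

31.9 mg

17 mcg/min × 60 min/hr = 1020 mcg/hr
Concentration = 44 mg ÷ 670 mL = 0.06567164 mg/mL = 65.67164 mcg/mL
Rate = 1020 mcg/hr ÷ 65.67164 mcg/mL = 15.53182 mL/hr
Volume infused = 15.53182 mL/hr × 11.9 hr = 184.8286 mL
Volume remaining = 670 − 184.8286 = 485.1714 mL
Drug remaining = 485.1714 mL × 65.67164 mcg/mL = 31862 mcg = 31.862 mg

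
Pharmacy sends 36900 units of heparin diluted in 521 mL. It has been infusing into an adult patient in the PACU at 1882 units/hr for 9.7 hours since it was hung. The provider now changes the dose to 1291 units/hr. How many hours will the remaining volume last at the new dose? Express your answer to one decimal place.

14.4 hours

Initial rate:
Concentration = 36900 units ÷ 521 mL = 70.82534 units/mL
Rate = 1882 units/hr ÷ 70.82534 units/mL = 26.57241 mL/hr
Volume infused so far = 26.57241 mL/hr × 9.7 hr = 257.7524 mL
Volume remaining = 521 − 257.7524 = 263.2476 mL
New rate:
Rate = 1291 units/hr ÷ 70.82534 units/mL = 18.22794 mL/hr
Time remaining = 263.2476 mL ÷ 18.22794 mL/hr = 14.44198 hr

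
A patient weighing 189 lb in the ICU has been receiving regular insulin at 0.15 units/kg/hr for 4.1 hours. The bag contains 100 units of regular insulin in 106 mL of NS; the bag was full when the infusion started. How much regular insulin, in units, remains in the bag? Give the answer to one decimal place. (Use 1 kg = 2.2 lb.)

47.2 units

Weight = 189 lb ÷ 2.2 lb/kg = 85.90909 kg
Dose = 0.15 units/kg/hr × 85.90909 kg = 12.88636 units/hr
Concentration = 100 units ÷ 106 mL = 0.9433962 units/mL
Rate = 12.88636 units/hr ÷ 0.9433962 units/mL = 13.65955 mL/hr
Volume infused = 13.65955 mL/hr × 4.1 hr = 56.00414 mL
Volume remaining = 106 − 56.00414 = 49.99586 mL
Drug remaining = 49.99586 mL × 0.9433962 units/mL = 47.16591 units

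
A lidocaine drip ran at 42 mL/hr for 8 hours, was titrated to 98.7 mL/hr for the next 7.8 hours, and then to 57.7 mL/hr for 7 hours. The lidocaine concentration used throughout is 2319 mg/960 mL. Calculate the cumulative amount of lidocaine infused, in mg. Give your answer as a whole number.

Concentration = 2319 mg ÷ 960 mL = 2.415625 mg/mL
Stage 1: 42 mL/hr × 8 hr = 336 mL → 336 mL × 2.415625 mg/mL = 811.65 mg
Stage 2: 98.7 mL/hr × 7.8 hr = 769.86 mL → 769.86 mL × 2.415625 mg/mL = 1859.693 mg
Stage 3: 57.7 mL/hr × 7 hr = 403.9 mL → 403.9 mL × 2.415625 mg/mL = 975.6709 mg
Total = 811.65 + 1859.693 + 975.6709 = 3647.014 mg

3647 mg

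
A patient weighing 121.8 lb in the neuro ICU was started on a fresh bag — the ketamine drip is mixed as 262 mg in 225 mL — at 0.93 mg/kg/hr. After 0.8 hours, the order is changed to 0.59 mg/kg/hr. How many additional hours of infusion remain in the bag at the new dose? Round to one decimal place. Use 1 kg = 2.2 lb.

Initial rate:
Weight = 121.8 lb ÷ 2.2 lb/kg = 55.36364 kg
Dose = 0.93 mg/kg/hr × 55.36364 kg = 51.48818 mg/hr
Concentration = 262 mg ÷ 225 mL = 1.164444 mg/mL
Rate = 51.48818 mg/hr ÷ 1.164444 mg/mL = 44.21695 mL/hr
Volume infused so far = 44.21695 mL/hr × 0.8 hr = 35.37356 mL
Volume remaining = 225 − 35.37356 = 189.6264 mL
New rate:
Dose = 0.59 mg/kg/hr × 55.36364 kg = 32.66455 mg/hr
Rate = 32.66455 mg/hr ÷ 1.164444 mg/mL = 28.05161 mL/hr
Time remaining = 189.6264 mL ÷ 28.05161 mL/hr = 6.759912 hr

6.8 hours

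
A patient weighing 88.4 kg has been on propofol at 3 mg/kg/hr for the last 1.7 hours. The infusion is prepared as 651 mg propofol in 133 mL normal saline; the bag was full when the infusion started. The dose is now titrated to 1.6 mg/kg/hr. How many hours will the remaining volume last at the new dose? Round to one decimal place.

1.4 hours

Initial rate:
Dose = 3 mg/kg/hr × 88.4 kg = 265.2 mg/hr
Concentration = 651 mg ÷ 133 mL = 4.894737 mg/mL
Rate = 265.2 mg/hr ÷ 4.894737 mg/mL = 54.18065 mL/hr
Volume infused so far = 54.18065 mL/hr × 1.7 hr = 92.1071 mL
Volume remaining = 133 − 92.1071 = 40.8929 mL
New rate:
Dose = 1.6 mg/kg/hr × 88.4 kg = 141.44 mg/hr
Rate = 141.44 mg/hr ÷ 4.894737 mg/mL = 28.89634 mL/hr
Time remaining = 40.8929 mL ÷ 28.89634 mL/hr = 1.415158 hr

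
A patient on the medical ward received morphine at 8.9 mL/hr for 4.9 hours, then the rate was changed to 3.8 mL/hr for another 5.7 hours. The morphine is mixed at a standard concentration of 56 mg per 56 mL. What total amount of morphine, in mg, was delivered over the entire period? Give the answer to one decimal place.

Concentration = 56 mg ÷ 56 mL = 1 mg/mL
Stage 1: 8.9 mL/hr × 4.9 hr = 43.61 mL → 43.61 mL × 1 mg/mL = 43.61 mg
Stage 2: 3.8 mL/hr × 5.7 hr = 21.66 mL → 21.66 mL × 1 mg/mL = 21.66 mg
Total = 43.61 + 21.66 = 65.27 mg

65.3 mg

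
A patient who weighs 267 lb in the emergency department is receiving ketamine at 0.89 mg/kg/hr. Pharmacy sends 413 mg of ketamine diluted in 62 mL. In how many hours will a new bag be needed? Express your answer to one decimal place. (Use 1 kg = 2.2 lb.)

Weight = 267 lb ÷ 2.2 lb/kg = 121.3636 kg
Dose = 0.89 mg/kg/hr × 121.3636 kg = 108.0136 mg/hr
Concentration = 413 mg ÷ 62 mL = 6.66129 mg/mL
Rate = 108.0136 mg/hr ÷ 6.66129 mg/mL = 16.21512 mL/hr
Duration = 62 mL ÷ 16.21512 mL/hr = 3.823591 hr

3.8 hours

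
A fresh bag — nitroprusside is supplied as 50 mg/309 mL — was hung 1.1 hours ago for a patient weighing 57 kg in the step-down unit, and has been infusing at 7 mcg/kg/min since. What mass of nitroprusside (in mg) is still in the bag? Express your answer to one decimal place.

Dose = 7 mcg/kg/min × 57 kg = 399 mcg/min
399 mcg/min × 60 min/hr = 23940 mcg/hr
Concentration = 50 mg ÷ 309 mL = 0.1618123 mg/mL = 161.8123 mcg/mL
Rate = 23940 mcg/hr ÷ 161.8123 mcg/mL = 147.9492 mL/hr
Volume infused = 147.9492 mL/hr × 1.1 hr = 162.7441 mL
Volume remaining = 309 − 162.7441 = 146.2559 mL
Drug remaining = 146.2559 mL × 161.8123 mcg/mL = 23666 mcg = 23.666 mg

23.7 mg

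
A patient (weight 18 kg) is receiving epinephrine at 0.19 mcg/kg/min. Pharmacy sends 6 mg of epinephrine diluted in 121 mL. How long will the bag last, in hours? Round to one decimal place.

29.2 hours

Dose = 0.19 mcg/kg/min × 18 kg = 3.42 mcg/min
3.42 mcg/min × 60 min/hr = 205.2 mcg/hr
Concentration = 6 mg ÷ 121 mL = 0.04958678 mg/mL = 49.58678 mcg/mL
Rate = 205.2 mcg/hr ÷ 49.58678 mcg/mL = 4.1382 mL/hr
Duration = 121 mL ÷ 4.1382 mL/hr = 29.23977 hr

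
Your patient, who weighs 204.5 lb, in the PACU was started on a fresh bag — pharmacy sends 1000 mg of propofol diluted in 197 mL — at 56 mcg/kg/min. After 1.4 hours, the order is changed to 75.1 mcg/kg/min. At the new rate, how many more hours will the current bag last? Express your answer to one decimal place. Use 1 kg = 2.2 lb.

Initial rate:
Weight = 204.5 lb ÷ 2.2 lb/kg = 92.95455 kg
Dose = 56 mcg/kg/min × 92.95455 kg = 5205.455 mcg/min
5205.455 mcg/min × 60 min/hr = 312327.3 mcg/hr
Concentration = 1000 mg ÷ 197 mL = 5.076142 mg/mL = 5076.142 mcg/mL
Rate = 312327.3 mcg/hr ÷ 5076.142 mcg/mL = 61.52847 mL/hr
Volume infused so far = 61.52847 mL/hr × 1.4 hr = 86.13986 mL
Volume remaining = 197 − 86.13986 = 110.8601 mL
New rate:
Dose = 75.1 mcg/kg/min × 92.95455 kg = 6980.886 mcg/min
6980.886 mcg/min × 60 min/hr = 418853.2 mcg/hr
Rate = 418853.2 mcg/hr ÷ 5076.142 mcg/mL = 82.51408 mL/hr
Time remaining = 110.8601 mL ÷ 82.51408 mL/hr = 1.34353 hr

1.3 hours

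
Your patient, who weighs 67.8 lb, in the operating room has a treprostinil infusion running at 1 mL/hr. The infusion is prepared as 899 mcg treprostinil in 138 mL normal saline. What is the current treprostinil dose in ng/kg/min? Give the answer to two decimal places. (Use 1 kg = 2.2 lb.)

3.52 ng/kg/min

Weight = 67.8 lb ÷ 2.2 lb/kg = 30.81818 kg
Concentration = 899 mcg ÷ 138 mL = 6.514493 mcg/mL = 6514.493 ng/mL
Drug rate = 1 mL/hr × 6514.493 ng/mL = 6514.493 ng/hr
6514.493 ng/hr ÷ 60 min/hr = 108.5749 ng/min
108.5749 ng/min ÷ 30.81818 kg = 3.523079 ng/kg/min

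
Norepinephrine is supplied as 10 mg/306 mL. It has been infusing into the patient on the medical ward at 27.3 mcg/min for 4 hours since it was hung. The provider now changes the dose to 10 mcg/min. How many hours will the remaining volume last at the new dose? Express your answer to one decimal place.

Initial rate:
27.3 mcg/min × 60 min/hr = 1638 mcg/hr
Concentration = 10 mg ÷ 306 mL = 0.03267974 mg/mL = 32.67974 mcg/mL
Rate = 1638 mcg/hr ÷ 32.67974 mcg/mL = 50.1228 mL/hr
Volume infused so far = 50.1228 mL/hr × 4 hr = 200.4912 mL
Volume remaining = 306 − 200.4912 = 105.5088 mL
New rate:
10 mcg/min × 60 min/hr = 600 mcg/hr
Rate = 600 mcg/hr ÷ 32.67974 mcg/mL = 18.36 mL/hr
Time remaining = 105.5088 mL ÷ 18.36 mL/hr = 5.746667 hr

5.7 hours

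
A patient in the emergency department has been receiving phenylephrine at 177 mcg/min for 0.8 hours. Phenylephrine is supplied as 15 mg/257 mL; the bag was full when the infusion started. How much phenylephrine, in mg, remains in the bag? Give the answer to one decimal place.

6.5 mg

177 mcg/min × 60 min/hr = 10620 mcg/hr
Concentration = 15 mg ÷ 257 mL = 0.05836576 mg/mL = 58.36576 mcg/mL
Rate = 10620 mcg/hr ÷ 58.36576 mcg/mL = 181.956 mL/hr
Volume infused = 181.956 mL/hr × 0.8 hr = 145.5648 mL
Volume remaining = 257 − 145.5648 = 111.4352 mL
Drug remaining = 111.4352 mL × 58.36576 mcg/mL = 6504 mcg = 6.504 mg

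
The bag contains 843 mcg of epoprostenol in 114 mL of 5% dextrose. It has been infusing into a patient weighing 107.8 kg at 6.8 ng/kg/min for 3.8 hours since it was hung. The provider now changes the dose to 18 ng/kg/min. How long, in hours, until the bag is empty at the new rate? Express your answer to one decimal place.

Initial rate:
Dose = 6.8 ng/kg/min × 107.8 kg = 733.04 ng/min
733.04 ng/min × 60 min/hr = 43982.4 ng/hr
Concentration = 843 mcg ÷ 114 mL = 7.394737 mcg/mL = 7394.737 ng/mL
Rate = 43982.4 ng/hr ÷ 7394.737 ng/mL = 5.947798 mL/hr
Volume infused so far = 5.947798 mL/hr × 3.8 hr = 22.60163 mL
Volume remaining = 114 − 22.60163 = 91.39837 mL
New rate:
Dose = 18 ng/kg/min × 107.8 kg = 1940.4 ng/min
1940.4 ng/min × 60 min/hr = 116424 ng/hr
Rate = 116424 ng/hr ÷ 7394.737 ng/mL = 15.74417 mL/hr
Time remaining = 91.39837 mL ÷ 15.74417 mL/hr = 5.80522 hr

5.8 hours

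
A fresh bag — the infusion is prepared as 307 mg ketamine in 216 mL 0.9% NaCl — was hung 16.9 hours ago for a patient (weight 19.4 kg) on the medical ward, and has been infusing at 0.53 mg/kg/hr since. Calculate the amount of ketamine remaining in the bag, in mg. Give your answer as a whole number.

133 mg

Dose = 0.53 mg/kg/hr × 19.4 kg = 10.282 mg/hr
Concentration = 307 mg ÷ 216 mL = 1.421296 mg/mL
Rate = 10.282 mg/hr ÷ 1.421296 mg/mL = 7.234241 mL/hr
Volume infused = 7.234241 mL/hr × 16.9 hr = 122.2587 mL
Volume remaining = 216 − 122.2587 = 93.74133 mL
Drug remaining = 93.74133 mL × 1.421296 mg/mL = 133.2342 mg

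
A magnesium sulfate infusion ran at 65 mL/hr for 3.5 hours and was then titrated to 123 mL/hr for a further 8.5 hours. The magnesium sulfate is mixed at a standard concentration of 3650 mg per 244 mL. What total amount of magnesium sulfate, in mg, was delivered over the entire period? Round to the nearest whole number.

Concentration = 3650 mg ÷ 244 mL = 14.95902 mg/mL
Stage 1: 65 mL/hr × 3.5 hr = 227.5 mL → 227.5 mL × 14.95902 mg/mL = 3403.176 mg
Stage 2: 123 mL/hr × 8.5 hr = 1045.5 mL → 1045.5 mL × 14.95902 mg/mL = 15639.65 mg
Total = 3403.176 + 15639.65 = 19042.83 mg

19043 mg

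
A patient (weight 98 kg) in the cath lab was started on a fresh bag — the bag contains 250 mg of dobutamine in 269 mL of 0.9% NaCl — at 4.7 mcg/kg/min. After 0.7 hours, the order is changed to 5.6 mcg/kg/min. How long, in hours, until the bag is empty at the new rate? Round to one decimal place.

7.0 hours

Initial rate:
Dose = 4.7 mcg/kg/min × 98 kg = 460.6 mcg/min
460.6 mcg/min × 60 min/hr = 27636 mcg/hr
Concentration = 250 mg ÷ 269 mL = 0.929368 mg/mL = 929.368 mcg/mL
Rate = 27636 mcg/hr ÷ 929.368 mcg/mL = 29.73634 mL/hr
Volume infused so far = 29.73634 mL/hr × 0.7 hr = 20.81544 mL
Volume remaining = 269 − 20.81544 = 248.1846 mL
New rate:
Dose = 5.6 mcg/kg/min × 98 kg = 548.8 mcg/min
548.8 mcg/min × 60 min/hr = 32928 mcg/hr
Rate = 32928 mcg/hr ÷ 929.368 mcg/mL = 35.43053 mL/hr
Time remaining = 248.1846 mL ÷ 35.43053 mL/hr = 7.004823 hr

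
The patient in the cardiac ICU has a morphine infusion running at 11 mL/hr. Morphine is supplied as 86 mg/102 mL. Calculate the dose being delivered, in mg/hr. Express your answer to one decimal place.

9.3 mg/hr

Concentration = 86 mg ÷ 102 mL = 0.8431373 mg/mL
Drug rate = 11 mL/hr × 0.8431373 mg/mL = 9.27451 mg/hr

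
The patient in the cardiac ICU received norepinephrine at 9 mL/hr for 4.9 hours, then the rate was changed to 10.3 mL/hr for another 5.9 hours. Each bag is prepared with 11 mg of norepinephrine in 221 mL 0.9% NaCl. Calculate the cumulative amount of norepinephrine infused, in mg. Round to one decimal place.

5.2 mg

Concentration = 11 mg ÷ 221 mL = 0.04977376 mg/mL
Stage 1: 9 mL/hr × 4.9 hr = 44.1 mL → 44.1 mL × 0.04977376 mg/mL = 2.195023 mg
Stage 2: 10.3 mL/hr × 5.9 hr = 60.77 mL → 60.77 mL × 0.04977376 mg/mL = 3.024751 mg
Total = 2.195023 + 3.024751 = 5.219774 mg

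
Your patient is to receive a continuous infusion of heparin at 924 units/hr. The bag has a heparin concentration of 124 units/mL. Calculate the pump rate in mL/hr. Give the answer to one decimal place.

Rate = 924 units/hr ÷ 124 units/mL = 7.451613 mL/hr

7.5 mL/hr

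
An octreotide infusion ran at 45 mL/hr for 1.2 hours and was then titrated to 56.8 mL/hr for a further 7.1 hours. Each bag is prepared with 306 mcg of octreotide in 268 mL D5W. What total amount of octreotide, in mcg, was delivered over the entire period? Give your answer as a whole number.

522 mcg

Concentration = 306 mcg ÷ 268 mL = 1.141791 mcg/mL
Stage 1: 45 mL/hr × 1.2 hr = 54 mL → 54 mL × 1.141791 mcg/mL = 61.65672 mcg
Stage 2: 56.8 mL/hr × 7.1 hr = 403.28 mL → 403.28 mL × 1.141791 mcg/mL = 460.4615 mcg
Total = 61.65672 + 460.4615 = 522.1182 mcg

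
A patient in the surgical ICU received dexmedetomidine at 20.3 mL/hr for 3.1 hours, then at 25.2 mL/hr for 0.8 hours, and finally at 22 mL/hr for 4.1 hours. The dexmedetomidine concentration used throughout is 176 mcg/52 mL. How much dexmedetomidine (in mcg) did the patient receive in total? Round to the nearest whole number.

Concentration = 176 mcg ÷ 52 mL = 3.384615 mcg/mL
Stage 1: 20.3 mL/hr × 3.1 hr = 62.93 mL → 62.93 mL × 3.384615 mcg/mL = 212.9938 mcg
Stage 2: 25.2 mL/hr × 0.8 hr = 20.16 mL → 20.16 mL × 3.384615 mcg/mL = 68.23385 mcg
Stage 3: 22 mL/hr × 4.1 hr = 90.2 mL → 90.2 mL × 3.384615 mcg/mL = 305.2923 mcg
Total = 212.9938 + 68.23385 + 305.2923 = 586.52 mcg

587 mcg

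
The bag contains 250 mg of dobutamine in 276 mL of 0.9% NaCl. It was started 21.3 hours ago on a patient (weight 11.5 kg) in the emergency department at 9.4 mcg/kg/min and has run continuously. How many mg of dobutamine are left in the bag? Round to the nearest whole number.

Dose = 9.4 mcg/kg/min × 11.5 kg = 108.1 mcg/min
108.1 mcg/min × 60 min/hr = 6486 mcg/hr
Concentration = 250 mg ÷ 276 mL = 0.9057971 mg/mL = 905.7971 mcg/mL
Rate = 6486 mcg/hr ÷ 905.7971 mcg/mL = 7.160544 mL/hr
Volume infused = 7.160544 mL/hr × 21.3 hr = 152.5196 mL
Volume remaining = 276 − 152.5196 = 123.4804 mL
Drug remaining = 123.4804 mL × 905.7971 mcg/mL = 111848.2 mcg = 111.8482 mg

112 mg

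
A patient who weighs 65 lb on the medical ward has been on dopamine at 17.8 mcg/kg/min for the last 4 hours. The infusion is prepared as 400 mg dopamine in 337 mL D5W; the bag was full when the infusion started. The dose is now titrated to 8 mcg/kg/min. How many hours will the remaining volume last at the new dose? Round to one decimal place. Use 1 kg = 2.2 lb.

Initial rate:
Weight = 65 lb ÷ 2.2 lb/kg = 29.54545 kg
Dose = 17.8 mcg/kg/min × 29.54545 kg = 525.9091 mcg/min
525.9091 mcg/min × 60 min/hr = 31554.55 mcg/hr
Concentration = 400 mg ÷ 337 mL = 1.186944 mg/mL = 1186.944 mcg/mL
Rate = 31554.55 mcg/hr ÷ 1186.944 mcg/mL = 26.5847 mL/hr
Volume infused so far = 26.5847 mL/hr × 4 hr = 106.3388 mL
Volume remaining = 337 − 106.3388 = 230.6612 mL
New rate:
Dose = 8 mcg/kg/min × 29.54545 kg = 236.3636 mcg/min
236.3636 mcg/min × 60 min/hr = 14181.82 mcg/hr
Rate = 14181.82 mcg/hr ÷ 1186.944 mcg/mL = 11.94818 mL/hr
Time remaining = 230.6612 mL ÷ 11.94818 mL/hr = 19.30513 hr

19.3 hours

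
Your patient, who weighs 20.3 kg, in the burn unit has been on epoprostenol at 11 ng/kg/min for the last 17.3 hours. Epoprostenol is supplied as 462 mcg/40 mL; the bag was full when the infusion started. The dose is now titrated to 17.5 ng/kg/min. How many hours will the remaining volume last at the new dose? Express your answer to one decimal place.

10.8 hours

Initial rate:
Dose = 11 ng/kg/min × 20.3 kg = 223.3 ng/min
223.3 ng/min × 60 min/hr = 13398 ng/hr
Concentration = 462 mcg ÷ 40 mL = 11.55 mcg/mL = 11550 ng/mL
Rate = 13398 ng/hr ÷ 11550 ng/mL = 1.16 mL/hr
Volume infused so far = 1.16 mL/hr × 17.3 hr = 20.068 mL
Volume remaining = 40 − 20.068 = 19.932 mL
New rate:
Dose = 17.5 ng/kg/min × 20.3 kg = 355.25 ng/min
355.25 ng/min × 60 min/hr = 21315 ng/hr
Rate = 21315 ng/hr ÷ 11550 ng/mL = 1.845455 mL/hr
Time remaining = 19.932 mL ÷ 1.845455 mL/hr = 10.80059 hr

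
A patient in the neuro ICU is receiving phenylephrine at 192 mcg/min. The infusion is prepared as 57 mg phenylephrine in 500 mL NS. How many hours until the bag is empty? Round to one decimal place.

4.9 hours

192 mcg/min × 60 min/hr = 11520 mcg/hr
Concentration = 57 mg ÷ 500 mL = 0.114 mg/mL = 114 mcg/mL
Rate = 11520 mcg/hr ÷ 114 mcg/mL = 101.0526 mL/hr
Duration = 500 mL ÷ 101.0526 mL/hr = 4.947917 hr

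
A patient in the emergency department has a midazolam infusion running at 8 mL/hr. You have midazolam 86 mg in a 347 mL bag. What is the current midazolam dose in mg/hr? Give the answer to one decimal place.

Concentration = 86 mg ÷ 347 mL = 0.2478386 mg/mL
Drug rate = 8 mL/hr × 0.2478386 mg/mL = 1.982709 mg/hr

2.0 mg/hr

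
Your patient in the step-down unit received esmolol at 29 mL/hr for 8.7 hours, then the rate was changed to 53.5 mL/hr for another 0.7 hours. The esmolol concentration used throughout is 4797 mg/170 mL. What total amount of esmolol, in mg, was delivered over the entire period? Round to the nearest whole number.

Concentration = 4797 mg ÷ 170 mL = 28.21765 mg/mL
Stage 1: 29 mL/hr × 8.7 hr = 252.3 mL → 252.3 mL × 28.21765 mg/mL = 7119.312 mg
Stage 2: 53.5 mL/hr × 0.7 hr = 37.45 mL → 37.45 mL × 28.21765 mg/mL = 1056.751 mg
Total = 7119.312 + 1056.751 = 8176.063 mg

8176 mg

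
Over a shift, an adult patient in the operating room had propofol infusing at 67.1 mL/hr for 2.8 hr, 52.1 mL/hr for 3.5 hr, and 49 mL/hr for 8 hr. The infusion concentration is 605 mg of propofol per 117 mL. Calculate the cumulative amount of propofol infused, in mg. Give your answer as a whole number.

3941 mg

Concentration = 605 mg ÷ 117 mL = 5.17094 mg/mL
Stage 1: 67.1 mL/hr × 2.8 hr = 187.88 mL → 187.88 mL × 5.17094 mg/mL = 971.5162 mg
Stage 2: 52.1 mL/hr × 3.5 hr = 182.35 mL → 182.35 mL × 5.17094 mg/mL = 942.9209 mg
Stage 3: 49 mL/hr × 8 hr = 392 mL → 392 mL × 5.17094 mg/mL = 2027.009 mg
Total = 971.5162 + 942.9209 + 2027.009 = 3941.446 mg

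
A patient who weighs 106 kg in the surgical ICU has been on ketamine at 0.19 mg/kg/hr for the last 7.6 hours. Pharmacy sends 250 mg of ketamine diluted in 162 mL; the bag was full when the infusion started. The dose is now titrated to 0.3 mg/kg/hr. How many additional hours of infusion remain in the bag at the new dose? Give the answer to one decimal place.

3.0 hours

Initial rate:
Dose = 0.19 mg/kg/hr × 106 kg = 20.14 mg/hr
Concentration = 250 mg ÷ 162 mL = 1.54321 mg/mL
Rate = 20.14 mg/hr ÷ 1.54321 mg/mL = 13.05072 mL/hr
Volume infused so far = 13.05072 mL/hr × 7.6 hr = 99.18547 mL
Volume remaining = 162 − 99.18547 = 62.81453 mL
New rate:
Dose = 0.3 mg/kg/hr × 106 kg = 31.8 mg/hr
Rate = 31.8 mg/hr ÷ 1.54321 mg/mL = 20.6064 mL/hr
Time remaining = 62.81453 mL ÷ 20.6064 mL/hr = 3.048302 hr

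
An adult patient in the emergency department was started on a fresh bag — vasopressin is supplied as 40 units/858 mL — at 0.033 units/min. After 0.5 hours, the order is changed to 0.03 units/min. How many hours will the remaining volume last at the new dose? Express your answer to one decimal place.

21.7 hours

Initial rate:
0.033 units/min × 60 min/hr = 1.98 units/hr
Concentration = 40 units ÷ 858 mL = 0.04662005 units/mL
Rate = 1.98 units/hr ÷ 0.04662005 units/mL = 42.471 mL/hr
Volume infused so far = 42.471 mL/hr × 0.5 hr = 21.2355 mL
Volume remaining = 858 − 21.2355 = 836.7645 mL
New rate:
0.03 units/min × 60 min/hr = 1.8 units/hr
Rate = 1.8 units/hr ÷ 0.04662005 units/mL = 38.61 mL/hr
Time remaining = 836.7645 mL ÷ 38.61 mL/hr = 21.67222 hr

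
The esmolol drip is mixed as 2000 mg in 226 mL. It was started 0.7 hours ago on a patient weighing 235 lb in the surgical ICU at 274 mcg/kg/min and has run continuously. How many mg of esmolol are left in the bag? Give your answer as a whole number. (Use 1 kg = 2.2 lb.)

Weight = 235 lb ÷ 2.2 lb/kg = 106.8182 kg
Dose = 274 mcg/kg/min × 106.8182 kg = 29268.18 mcg/min
29268.18 mcg/min × 60 min/hr = 1756091 mcg/hr
Concentration = 2000 mg ÷ 226 mL = 8.849558 mg/mL = 8849.558 mcg/mL
Rate = 1756091 mcg/hr ÷ 8849.558 mcg/mL = 198.4383 mL/hr
Volume infused = 198.4383 mL/hr × 0.7 hr = 138.9068 mL
Volume remaining = 226 − 138.9068 = 87.09321 mL
Drug remaining = 87.09321 mL × 8849.558 mcg/mL = 770736.4 mcg = 770.7364 mg

771 mg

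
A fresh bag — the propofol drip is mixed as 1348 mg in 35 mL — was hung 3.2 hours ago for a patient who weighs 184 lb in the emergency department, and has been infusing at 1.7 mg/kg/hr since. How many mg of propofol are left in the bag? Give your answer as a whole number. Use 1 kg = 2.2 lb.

Weight = 184 lb ÷ 2.2 lb/kg = 83.63636 kg
Dose = 1.7 mg/kg/hr × 83.63636 kg = 142.1818 mg/hr
Concentration = 1348 mg ÷ 35 mL = 38.51429 mg/mL
Rate = 142.1818 mg/hr ÷ 38.51429 mg/mL = 3.691664 mL/hr
Volume infused = 3.691664 mL/hr × 3.2 hr = 11.81333 mL
Volume remaining = 35 − 11.81333 = 23.18667 mL
Drug remaining = 23.18667 mL × 38.51429 mg/mL = 893.0182 mg

893 mg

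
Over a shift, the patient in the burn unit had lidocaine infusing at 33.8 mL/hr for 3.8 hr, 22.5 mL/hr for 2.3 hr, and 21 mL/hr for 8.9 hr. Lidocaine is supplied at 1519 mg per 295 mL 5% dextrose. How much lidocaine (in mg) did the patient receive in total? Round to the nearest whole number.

Concentration = 1519 mg ÷ 295 mL = 5.149153 mg/mL
Stage 1: 33.8 mL/hr × 3.8 hr = 128.44 mL → 128.44 mL × 5.149153 mg/mL = 661.3572 mg
Stage 2: 22.5 mL/hr × 2.3 hr = 51.75 mL → 51.75 mL × 5.149153 mg/mL = 266.4686 mg
Stage 3: 21 mL/hr × 8.9 hr = 186.9 mL → 186.9 mL × 5.149153 mg/mL = 962.3766 mg
Total = 661.3572 + 266.4686 + 962.3766 = 1890.202 mg

1890 mg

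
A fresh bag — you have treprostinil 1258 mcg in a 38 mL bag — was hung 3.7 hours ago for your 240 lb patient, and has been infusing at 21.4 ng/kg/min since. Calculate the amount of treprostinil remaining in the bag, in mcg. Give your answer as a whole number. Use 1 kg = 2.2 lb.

Weight = 240 lb ÷ 2.2 lb/kg = 109.0909 kg
Dose = 21.4 ng/kg/min × 109.0909 kg = 2334.545 ng/min
2334.545 ng/min × 60 min/hr = 140072.7 ng/hr
Concentration = 1258 mcg ÷ 38 mL = 33.10526 mcg/mL = 33105.26 ng/mL
Rate = 140072.7 ng/hr ÷ 33105.26 ng/mL = 4.231132 mL/hr
Volume infused = 4.231132 mL/hr × 3.7 hr = 15.65519 mL
Volume remaining = 38 − 15.65519 = 22.34481 mL
Drug remaining = 22.34481 mL × 33105.26 ng/mL = 739730.9 ng = 739.7309 mcg

740 mcg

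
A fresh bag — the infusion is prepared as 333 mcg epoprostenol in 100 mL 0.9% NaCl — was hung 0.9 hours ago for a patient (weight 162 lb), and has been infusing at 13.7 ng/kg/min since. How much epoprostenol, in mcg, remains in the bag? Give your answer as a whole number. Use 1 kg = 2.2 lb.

279 mcg

Weight = 162 lb ÷ 2.2 lb/kg = 73.63636 kg
Dose = 13.7 ng/kg/min × 73.63636 kg = 1008.818 ng/min
1008.818 ng/min × 60 min/hr = 60529.09 ng/hr
Concentration = 333 mcg ÷ 100 mL = 3.33 mcg/mL = 3330 ng/mL
Rate = 60529.09 ng/hr ÷ 3330 ng/mL = 18.1769 mL/hr
Volume infused = 18.1769 mL/hr × 0.9 hr = 16.35921 mL
Volume remaining = 100 − 16.35921 = 83.64079 mL
Drug remaining = 83.64079 mL × 3330 ng/mL = 278523.8 ng = 278.5238 mcg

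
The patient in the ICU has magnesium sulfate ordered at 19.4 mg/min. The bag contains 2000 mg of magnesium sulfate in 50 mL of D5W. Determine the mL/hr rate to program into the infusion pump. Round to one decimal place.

29.1 mL/hr

19.4 mg/min × 60 min/hr = 1164 mg/hr
Concentration = 2000 mg ÷ 50 mL = 40 mg/mL
Rate = 1164 mg/hr ÷ 40 mg/mL = 29.1 mL/hr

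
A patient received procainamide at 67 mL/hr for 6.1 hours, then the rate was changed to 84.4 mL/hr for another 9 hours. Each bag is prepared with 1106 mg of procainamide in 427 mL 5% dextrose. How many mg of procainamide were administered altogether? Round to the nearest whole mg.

3026 mg

Concentration = 1106 mg ÷ 427 mL = 2.590164 mg/mL
Stage 1: 67 mL/hr × 6.1 hr = 408.7 mL → 408.7 mL × 2.590164 mg/mL = 1058.6 mg
Stage 2: 84.4 mL/hr × 9 hr = 759.6 mL → 759.6 mL × 2.590164 mg/mL = 1967.489 mg
Total = 1058.6 + 1967.489 = 3026.089 mg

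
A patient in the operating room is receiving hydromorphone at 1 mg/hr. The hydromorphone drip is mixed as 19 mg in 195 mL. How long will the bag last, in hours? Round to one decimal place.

Concentration = 19 mg ÷ 195 mL = 0.0974359 mg/mL
Rate = 1 mg/hr ÷ 0.0974359 mg/mL = 10.26316 mL/hr
Duration = 195 mL ÷ 10.26316 mL/hr = 19 hr

19.0 hours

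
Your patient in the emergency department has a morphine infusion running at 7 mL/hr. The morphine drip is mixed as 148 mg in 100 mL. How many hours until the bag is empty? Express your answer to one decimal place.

Duration = 100 mL ÷ 7 mL/hr = 14.28571 hr

14.3 hours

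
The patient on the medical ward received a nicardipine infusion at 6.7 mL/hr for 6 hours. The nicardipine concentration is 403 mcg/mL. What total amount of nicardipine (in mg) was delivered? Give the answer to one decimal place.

16.2 mg

Concentration = 403 mcg/mL = 0.403 mg/mL
Drug rate = 6.7 mL/hr × 0.403 mg/mL = 2.7001 mg/hr
Total = 2.7001 mg/hr × 6 hr = 16.2006 mg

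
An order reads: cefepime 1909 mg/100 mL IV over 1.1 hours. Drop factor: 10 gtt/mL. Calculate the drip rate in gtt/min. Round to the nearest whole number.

100 mL ÷ (1.1 hr × 60 = 66 min) = 1.515152 mL/min
1.515152 mL/min × 10 gtt/mL = 15.15152 gtt/min

15 gtt/min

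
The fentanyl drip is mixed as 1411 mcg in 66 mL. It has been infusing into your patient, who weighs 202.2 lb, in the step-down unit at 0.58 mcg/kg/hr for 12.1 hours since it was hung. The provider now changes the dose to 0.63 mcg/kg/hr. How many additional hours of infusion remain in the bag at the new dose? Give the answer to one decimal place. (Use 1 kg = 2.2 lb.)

13.2 hours

Initial rate:
Weight = 202.2 lb ÷ 2.2 lb/kg = 91.90909 kg
Dose = 0.58 mcg/kg/hr × 91.90909 kg = 53.30727 mcg/hr
Concentration = 1411 mcg ÷ 66 mL = 21.37879 mcg/mL
Rate = 53.30727 mcg/hr ÷ 21.37879 mcg/mL = 2.493466 mL/hr
Volume infused so far = 2.493466 mL/hr × 12.1 hr = 30.17093 mL
Volume remaining = 66 − 30.17093 = 35.82907 mL
New rate:
Dose = 0.63 mcg/kg/hr × 91.90909 kg = 57.90273 mcg/hr
Rate = 57.90273 mcg/hr ÷ 21.37879 mcg/mL = 2.70842 mL/hr
Time remaining = 35.82907 mL ÷ 2.70842 mL/hr = 13.22877 hr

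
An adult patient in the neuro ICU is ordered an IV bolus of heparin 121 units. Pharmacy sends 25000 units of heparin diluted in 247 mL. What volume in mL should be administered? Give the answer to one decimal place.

Concentration = 25000 units ÷ 247 mL = 101.2146 units/mL
Volume = 121 units ÷ 101.2146 units/mL = 1.19548 mL

1.2 mL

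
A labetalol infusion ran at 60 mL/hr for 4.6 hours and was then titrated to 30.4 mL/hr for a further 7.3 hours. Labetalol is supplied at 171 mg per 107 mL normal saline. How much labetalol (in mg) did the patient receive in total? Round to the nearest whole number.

796 mg

Concentration = 171 mg ÷ 107 mL = 1.598131 mg/mL
Stage 1: 60 mL/hr × 4.6 hr = 276 mL → 276 mL × 1.598131 mg/mL = 441.0841 mg
Stage 2: 30.4 mL/hr × 7.3 hr = 221.92 mL → 221.92 mL × 1.598131 mg/mL = 354.6572 mg
Total = 441.0841 + 354.6572 = 795.7413 mg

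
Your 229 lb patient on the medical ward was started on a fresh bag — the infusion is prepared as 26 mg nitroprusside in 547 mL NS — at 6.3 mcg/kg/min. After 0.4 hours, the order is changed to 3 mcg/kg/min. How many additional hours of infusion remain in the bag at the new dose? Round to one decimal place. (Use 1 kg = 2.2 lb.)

0.5 hours

Initial rate:
Weight = 229 lb ÷ 2.2 lb/kg = 104.0909 kg
Dose = 6.3 mcg/kg/min × 104.0909 kg = 655.7727 mcg/min
655.7727 mcg/min × 60 min/hr = 39346.36 mcg/hr
Concentration = 26 mg ÷ 547 mL = 0.04753199 mg/mL = 47.53199 mcg/mL
Rate = 39346.36 mcg/hr ÷ 47.53199 mcg/mL = 827.787 mL/hr
Volume infused so far = 827.787 mL/hr × 0.4 hr = 331.1148 mL
Volume remaining = 547 − 331.1148 = 215.8852 mL
New rate:
Dose = 3 mcg/kg/min × 104.0909 kg = 312.2727 mcg/min
312.2727 mcg/min × 60 min/hr = 18736.36 mcg/hr
Rate = 18736.36 mcg/hr ÷ 47.53199 mcg/mL = 394.1843 mL/hr
Time remaining = 215.8852 mL ÷ 394.1843 mL/hr = 0.5476759 hr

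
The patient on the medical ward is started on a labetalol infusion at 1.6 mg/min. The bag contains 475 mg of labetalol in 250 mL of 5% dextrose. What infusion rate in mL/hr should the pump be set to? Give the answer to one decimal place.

1.6 mg/min × 60 min/hr = 96 mg/hr
Concentration = 475 mg ÷ 250 mL = 1.9 mg/mL
Rate = 96 mg/hr ÷ 1.9 mg/mL = 50.52632 mL/hr

50.5 mL/hr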